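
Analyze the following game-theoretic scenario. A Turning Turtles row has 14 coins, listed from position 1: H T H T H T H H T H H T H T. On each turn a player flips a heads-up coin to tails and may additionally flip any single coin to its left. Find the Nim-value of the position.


Coins: H T H T H T H H T H H T H T
Key fact: a single head at position k behaves exactly like a Nim heap of size k (turning it to T and optionally flipping a coin at j < k corresponds to moving the heap from k to j, or to 0), and heads combine as a disjunctive sum (two heads at the same place would cancel, matching j XOR j = 0). So the Nim-value is the XOR of the 1-indexed positions of the heads.
Face-up positions (1-indexed): [1, 3, 5, 7, 8, 10, 11, 13]
XOR 0 with 1: 0 XOR 1 = 1
XOR 1 with 3: 1 XOR 3 = 2
XOR 2 with 5: 2 XOR 5 = 7
XOR 7 with 7: 7 XOR 7 = 0
XOR 0 with 8: 0 XOR 8 = 8
XOR 8 with 10: 8 XOR 10 = 2
XOR 2 with 11: 2 XOR 11 = 9
XOR 9 with 13: 9 XOR 13 = 4
Nim-value = 4

4


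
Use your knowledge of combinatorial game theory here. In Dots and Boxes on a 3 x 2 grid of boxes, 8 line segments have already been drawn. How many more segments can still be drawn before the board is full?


Grid: 3 x 2 boxes, i.e. 4 rows and 3 columns of dots.
Horizontal edges: (rows + 1) * cols = 4 * 2 = 8
Vertical edges: rows * (cols + 1) = 3 * 3 = 9
Total edges: 8 + 9 = 17
Edges drawn: 8
Remaining: 17 - 8 = 9

9


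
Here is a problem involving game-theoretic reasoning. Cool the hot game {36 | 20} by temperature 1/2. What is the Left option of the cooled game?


Original game: {36 | 20} (a switch {a | b} with a > b).
Cooling by t (for t below the temperature (a - b)/2 = 8) taxes each move by t: {a | b} cooled by t is {a - t | b + t}.
Cooling amount: t = 1/2
Cooled Left option: 36 - 1/2 = 71/2
Cooled Right option: 20 + 1/2 = 41/2
Cooled game: {71/2 | 41/2}
Left option = 71/2

71/2


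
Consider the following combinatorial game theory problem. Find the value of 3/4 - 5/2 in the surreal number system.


x = 3/4, y = 5/2
Converting to common denominator: 4
x = 3/4, y = 10/4
x - y = 3/4 - 5/2 = -7/4

-7/4


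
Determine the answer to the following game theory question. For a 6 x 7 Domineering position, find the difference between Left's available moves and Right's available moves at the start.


Board is 6 x 7 (rows x cols).
Left (vertical) placements: (rows-1) * cols = 5 * 7 = 35
Right (horizontal) placements: rows * (cols-1) = 6 * 6 = 36
Advantage = Left - Right = 35 - 36 = -1

-1


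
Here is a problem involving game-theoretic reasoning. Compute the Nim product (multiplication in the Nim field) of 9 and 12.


Nim multiplication is bilinear over XOR: (u XOR v) * w = (u*w) XOR (v*w).
So we split each operand into its bit components and XOR the pairwise Nim products.
9 = 1 + 8 (as XOR of powers of 2).
12 = 4 + 8 (as XOR of powers of 2).
Using the standard Nim-product table on single bits:
  2*2 = 3,   2*4 = 8,   2*8 = 12,
  4*4 = 6,   4*8 = 11,  8*8 = 13,
and  1*x = x (identity), k*l = l*k (commutative).
Pairwise Nim products:
  1 * 4 = 4
  1 * 8 = 8
  8 * 4 = 11
  8 * 8 = 13
XOR them: 4 XOR 8 XOR 11 XOR 13 = 10.
Result: 9 * 12 = 10 (in Nim).

10


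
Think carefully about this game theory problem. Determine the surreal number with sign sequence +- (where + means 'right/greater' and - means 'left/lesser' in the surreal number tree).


Sign expansion: +-
Rule: track bounds (lo, hi), initially (-inf, +inf). On '+', the current value becomes lo and we move to the simplest number in (value, hi): value + 1 if hi = +inf, otherwise the midpoint (value + hi)/2. On '-', the current value becomes hi and we move to value - 1 if lo = -inf, otherwise the midpoint (lo + value)/2.
Start at 0.
Step 1: sign = +, move right. Bounds: (0, +inf). Value = 1
Step 2: sign = -, move left. Bounds: (0, 1). Value = 1/2
The surreal number with sign expansion +- is 1/2.

1/2


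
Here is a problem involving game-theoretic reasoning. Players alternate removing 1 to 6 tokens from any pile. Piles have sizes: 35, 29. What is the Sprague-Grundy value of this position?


Subtraction set: {1, 2, 3, 4, 5, 6}
For this subtraction set, G(n) = n mod 7 (period = max + 1 = 7).
Pile 1 (size 35): G(35) = 35 mod 7 = 0
Pile 2 (size 29): G(29) = 29 mod 7 = 1
Total Grundy value = XOR of all: 0 XOR 1 = 1

1


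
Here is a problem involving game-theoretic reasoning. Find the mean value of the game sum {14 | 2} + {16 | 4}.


G1 = {14 | 2}, G2 = {16 | 4}
Each is a switch {a | b} with numbers a > b; its mean value is (a + b)/2, and mean value is additive over game sums: m(G1 + G2) = m(G1) + m(G2).
Mean of G1 = (14 + (2))/2 = 16/2 = 8
Mean of G2 = (16 + (4))/2 = 20/2 = 10
Mean of G1 + G2 = 8 + 10 = 18

18


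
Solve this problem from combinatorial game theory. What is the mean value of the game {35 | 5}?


Game = {35 | 5}, a switch {a | b} with numbers a > b.
Its thermograph has left wall a - t and right wall b + t, which meet at t = (a - b)/2, where both equal (a + b)/2. So the mast (mean value) is at (a + b)/2.
Mean = (35 + (5))/2 = 40/2 = 20

20


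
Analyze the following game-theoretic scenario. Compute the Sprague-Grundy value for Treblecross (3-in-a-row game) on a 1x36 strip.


Treblecross: place X on empty cells; 3-in-a-row wins.
Playing within two cells of an existing X lets the opponent win at once, so sensible play treats the cells i-2..i+2 around each X as dead. The player left with no safe cell loses, so this is a normal-play take-away game on strips of safe cells.
Placing X at cell i (0-indexed) of a strip of k safe cells leaves independent strips of sizes max(0, i-2) and max(0, k-i-3). Hence G(k) = mex{ G(max(0,i-2)) XOR G(max(0,k-i-3)) : 0 <= i < k }, with G(0) = 0.
G(1): splits (0,0):0^0=0 -> mex({0}) = 1
G(2): splits (0,0):0^0=0 -> mex({0}) = 1
G(3): splits (0,0):0^0=0 -> mex({0}) = 1
G(4): splits (0,1):0^1=1 (0,0):0^0=0 -> mex({0, 1}) = 2
G(5): splits (0,2):0^1=1 (0,1):0^1=1 (0,0):0^0=0 -> mex({0, 1}) = 2
G(6) = mex({1}) = 0
G(7) = mex({0, 1, 2}) = 3
G(8) = mex({0, 1, 2}) = 3
G(9) = mex({0, 2}) = 1
G(10) = mex({0, 2, 3}) = 1
G(11) = mex({0, 3}) = 1
G(12) = mex({1, 3}) = 0
G(13) = mex({0, 1, 2, 3}) = 4
G(14) = mex({0, 1, 2}) = 3
G(15) = mex({0, 1, 2}) = 3
G(16) = mex({0, 1, 2, 4}) = 3
G(17) = mex({0, 1, 3, 4}) = 2
G(18) = mex({0, 1, 3, 4}) = 2
G(19) = mex({0, 1, 3, 5}) = 2
G(20) = mex({0, 1, 2, 3, 5}) = 4
G(21) = mex({0, 1, 2, 3, 5}) = 4
G(22) = mex({1, 2, 6}) = 0
G(23) = mex({0, 1, 2, 3, 4, 6}) = 5
G(24) = mex({0, 1, 2, 3, 4}) = 5
G(25) = mex({0, 1, 3, 4, 7}) = 2
G(26) = mex({0, 1, 3, 4, 5, 7}) = 2
G(27) = mex({0, 1, 3, 5}) = 2
G(28) = mex({0, 1, 2, 5}) = 3
G(29) = mex({0, 1, 2, 4, 5, 6}) = 3
G(30) = mex({1, 2, 4, 6}) = 0
G(31) = mex({0, 1, 2, 3, 4, 6}) = 5
G(32) = mex({1, 2, 3, 4, 7}) = 0
G(33) = mex({0, 3, 7}) = 1
G(34) = mex({0, 2, 3, 5, 7}) = 1
G(35) = mex({0, 2, 3, 5, 6}) = 1
G(36) = mex({0, 1, 2, 5, 6}) = 3
Therefore G(36) = 3.

3


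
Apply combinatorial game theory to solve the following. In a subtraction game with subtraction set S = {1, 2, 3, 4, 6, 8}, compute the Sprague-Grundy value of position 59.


The subtraction set is S = {1, 2, 3, 4, 6, 8}.
G(k) = mex{ G(k - s) : s in S, s <= k }. We compute iteratively: G(0) = 0.
G(1) = mex({0}) = 1
G(2) = mex({0, 1}) = 2
G(3) = mex({0, 1, 2}) = 3
G(4) = mex({0, 1, 2, 3}) = 4
G(5) = mex({1, 2, 3, 4}) = 0
G(6) = mex({0, 2, 3, 4}) = 1
G(7) = mex({0, 1, 3, 4}) = 2
G(8) = mex({0, 1, 2, 4}) = 3
G(9) = mex({0, 1, 2, 3}) = 4
G(10) = mex({1, 2, 3, 4}) = 0
G(11) = mex({0, 2, 3, 4}) = 1
G(12) = mex({0, 1, 3, 4}) = 2
Observe that G(5)..G(12) = 0, 1, 2, 3, 4, 0, 1, 2 repeats G(0)..G(7) = 0, 1, 2, 3, 4, 0, 1, 2.
For k >= max(S) = 8, G(k) is determined by the previous 8 values G(k-8)..G(k-1); a window of 8 consecutive values has recurred shifted by 5, so by induction G(k + 5) = G(k) for all k >= 0: the sequence is periodic from the start with period 5.
One period: G(0..4) = 0, 1, 2, 3, 4.
59 mod 5 = 4, so G(59) = G(4) = 4.

4


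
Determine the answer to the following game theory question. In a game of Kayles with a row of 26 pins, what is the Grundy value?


Kayles: a move removes 1 or 2 adjacent pins from a contiguous row.
Removing pins from a row of k leaves two independent rows (a, b) with a + b = k - 1 (one pin) or a + b = k - 2 (two pins); an end removal gives a = 0.
By Sprague-Grundy, G(k) = mex{ G(a) XOR G(b) } over all these splits. G(0) = 0.
G(1): splits (0,0):0^0=0 -> mex({0}) = 1
G(2): splits (0,1):0^1=1 (0,0):0^0=0 -> mex({0, 1}) = 2
G(3): splits (0,2):0^2=2 (1,1):1^1=0 (0,1):0^1=1 -> mex({0, 1, 2}) = 3
G(4): splits (0,3):0^3=3 (1,2):1^2=3 (0,2):0^2=2 (1,1):1^1=0 -> mex({0, 2, 3}) = 1
G(5): splits (0,4):0^1=1 (1,3):1^3=2 (2,2):2^2=0 (0,3):0^3=3 (1,2):1^2=3 -> mex({0, 1, 2, 3}) = 4
G(6) = mex({0, 1, 2, 4}) = 3
G(7) = mex({0, 1, 3, 4, 5}) = 2
G(8) = mex({0, 2, 3, 5, 6}) = 1
G(9) = mex({0, 1, 2, 3, 6, 7}) = 4
G(10) = mex({0, 1, 3, 4, 5, 7}) = 2
G(11) = mex({0, 1, 2, 3, 4, 5}) = 6
G(12) = mex({0, 1, 2, 3, 5, 6, 7}) = 4
G(13) = mex({0, 2, 3, 4, 6, 7}) = 1
G(14) = mex({0, 1, 4, 5, 6, 7}) = 2
G(15) = mex({0, 1, 2, 3, 4, 5, 6}) = 7
G(16) = mex({0, 2, 3, 5, 6, 7}) = 1
G(17) = mex({0, 1, 2, 3, 5, 6, 7}) = 4
G(18) = mex({0, 1, 2, 4, 5, 6}) = 3
G(19) = mex({0, 1, 3, 4, 5, 7}) = 2
G(20) = mex({0, 2, 3, 4, 5, 6, 7}) = 1
G(21) = mex({0, 1, 2, 3, 5, 6, 7}) = 4
G(22) = mex({0, 1, 2, 3, 4, 5, 7}) = 6
G(23) = mex({0, 1, 2, 3, 4, 5, 6}) = 7
G(24) = mex({0, 1, 2, 3, 5, 6, 7}) = 4
G(25) = mex({0, 2, 3, 4, 6, 7}) = 1
G(26) = mex({0, 1, 3, 4, 5, 6, 7}) = 2
Therefore G(26) = 2.

2


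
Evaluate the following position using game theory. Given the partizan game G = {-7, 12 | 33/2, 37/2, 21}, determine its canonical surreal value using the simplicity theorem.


Left options: {-7, 12}, max = 12
Right options: {33/2, 37/2, 21}, min = 33/2
All options are numbers and max(Left) < min(Right), so by the simplicity theorem the value is the simplest (earliest-born) number strictly between 12 and 33/2.
Integers 13 through 16 all lie strictly between 12 and 33/2.
Among integers, the simplest (lowest birthday = smallest |n|; 0 is born on day 0, +-n on day n) is 13.
No non-integer in the interval can be simpler: if x is a non-integer in the interval, then floor(x) or ceil(x) also lies in the interval (the interval contains an integer), and both are proper prefixes of x's sign expansion, i.e. born earlier. So the game value is 13.
Game value = 13

13


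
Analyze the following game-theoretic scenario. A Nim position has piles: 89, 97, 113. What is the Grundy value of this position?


We need the XOR (exclusive or) of all pile sizes.
After XOR-ing pile 1 (size 89): 0 XOR 89 = 89
After XOR-ing pile 2 (size 97): 89 XOR 97 = 56
After XOR-ing pile 3 (size 113): 56 XOR 113 = 73
The Nim-value of this position is 73.

73


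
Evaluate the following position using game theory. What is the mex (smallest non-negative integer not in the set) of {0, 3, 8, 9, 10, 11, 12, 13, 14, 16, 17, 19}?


Set = {0, 3, 8, 9, 10, 11, 12, 13, 14, 16, 17, 19}
0 is in the set.
1 is NOT in the set. This is the mex.
mex = 1

1


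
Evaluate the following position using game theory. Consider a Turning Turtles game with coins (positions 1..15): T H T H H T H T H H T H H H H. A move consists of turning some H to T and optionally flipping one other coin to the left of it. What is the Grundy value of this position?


Coins: T H T H H T H T H H T H H H H
Key fact: a single head at position k behaves exactly like a Nim heap of size k (turning it to T and optionally flipping a coin at j < k corresponds to moving the heap from k to j, or to 0), and heads combine as a disjunctive sum (two heads at the same place would cancel, matching j XOR j = 0). So the Nim-value is the XOR of the 1-indexed positions of the heads.
Face-up positions (1-indexed): [2, 4, 5, 7, 9, 10, 12, 13, 14, 15]
XOR 0 with 2: 0 XOR 2 = 2
XOR 2 with 4: 2 XOR 4 = 6
XOR 6 with 5: 6 XOR 5 = 3
XOR 3 with 7: 3 XOR 7 = 4
XOR 4 with 9: 4 XOR 9 = 13
XOR 13 with 10: 13 XOR 10 = 7
XOR 7 with 12: 7 XOR 12 = 11
XOR 11 with 13: 11 XOR 13 = 6
XOR 6 with 14: 6 XOR 14 = 8
XOR 8 with 15: 8 XOR 15 = 7
Nim-value = 7

7


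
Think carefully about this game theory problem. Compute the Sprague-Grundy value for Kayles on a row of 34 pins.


Kayles: a move removes 1 or 2 adjacent pins from a contiguous row.
Removing pins from a row of k leaves two independent rows (a, b) with a + b = k - 1 (one pin) or a + b = k - 2 (two pins); an end removal gives a = 0.
By Sprague-Grundy, G(k) = mex{ G(a) XOR G(b) } over all these splits. G(0) = 0.
G(1): splits (0,0):0^0=0 -> mex({0}) = 1
G(2): splits (0,1):0^1=1 (0,0):0^0=0 -> mex({0, 1}) = 2
G(3): splits (0,2):0^2=2 (1,1):1^1=0 (0,1):0^1=1 -> mex({0, 1, 2}) = 3
G(4): splits (0,3):0^3=3 (1,2):1^2=3 (0,2):0^2=2 (1,1):1^1=0 -> mex({0, 2, 3}) = 1
G(5): splits (0,4):0^1=1 (1,3):1^3=2 (2,2):2^2=0 (0,3):0^3=3 (1,2):1^2=3 -> mex({0, 1, 2, 3}) = 4
G(6) = mex({0, 1, 2, 4}) = 3
G(7) = mex({0, 1, 3, 4, 5}) = 2
G(8) = mex({0, 2, 3, 5, 6}) = 1
G(9) = mex({0, 1, 2, 3, 6, 7}) = 4
G(10) = mex({0, 1, 3, 4, 5, 7}) = 2
G(11) = mex({0, 1, 2, 3, 4, 5}) = 6
G(12) = mex({0, 1, 2, 3, 5, 6, 7}) = 4
G(13) = mex({0, 2, 3, 4, 6, 7}) = 1
G(14) = mex({0, 1, 4, 5, 6, 7}) = 2
G(15) = mex({0, 1, 2, 3, 4, 5, 6}) = 7
G(16) = mex({0, 2, 3, 5, 6, 7}) = 1
G(17) = mex({0, 1, 2, 3, 5, 6, 7}) = 4
G(18) = mex({0, 1, 2, 4, 5, 6}) = 3
G(19) = mex({0, 1, 3, 4, 5, 7}) = 2
G(20) = mex({0, 2, 3, 4, 5, 6, 7}) = 1
G(21) = mex({0, 1, 2, 3, 5, 6, 7}) = 4
G(22) = mex({0, 1, 2, 3, 4, 5, 7}) = 6
G(23) = mex({0, 1, 2, 3, 4, 5, 6}) = 7
G(24) = mex({0, 1, 2, 3, 5, 6, 7}) = 4
G(25) = mex({0, 2, 3, 4, 6, 7}) = 1
G(26) = mex({0, 1, 3, 4, 5, 6, 7}) = 2
G(27) = mex({0, 1, 2, 3, 4, 5, 6, 7}) = 8
G(28) = mex({0, 1, 2, 3, 4, 6, 7, 8}) = 5
G(29) = mex({0, 1, 2, 3, 5, 6, 7, 8, 9}) = 4
G(30) = mex({0, 1, 2, 3, 4, 5, 6, 9, 10}) = 7
G(31) = mex({0, 1, 3, 4, 5, 7, 10, 11}) = 2
G(32) = mex({0, 2, 3, 4, 5, 6, 7, 9, 11}) = 1
G(33) = mex({0, 1, 2, 3, 4, 5, 6, 7, 9, 12}) = 8
G(34) = mex({0, 1, 2, 3, 4, 5, 7, 8, 11, 12}) = 6
Therefore G(34) = 6.

6


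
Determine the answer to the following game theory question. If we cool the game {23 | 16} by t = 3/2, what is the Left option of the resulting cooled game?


Original game: {23 | 16} (a switch {a | b} with a > b).
Cooling by t (for t below the temperature (a - b)/2 = 7/2) taxes each move by t: {a | b} cooled by t is {a - t | b + t}.
Cooling amount: t = 3/2
Cooled Left option: 23 - 3/2 = 43/2
Cooled Right option: 16 + 3/2 = 35/2
Cooled game: {43/2 | 35/2}
Left option = 43/2

43/2


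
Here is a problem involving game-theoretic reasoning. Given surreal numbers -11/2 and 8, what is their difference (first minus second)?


x = -11/2, y = 8
Converting to common denominator: 2
x = -11/2, y = 16/2
x - y = -11/2 - 8 = -27/2

-27/2


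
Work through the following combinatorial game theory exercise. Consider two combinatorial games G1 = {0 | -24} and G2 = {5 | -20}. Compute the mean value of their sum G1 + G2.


G1 = {0 | -24}, G2 = {5 | -20}
Each is a switch {a | b} with numbers a > b; its mean value is (a + b)/2, and mean value is additive over game sums: m(G1 + G2) = m(G1) + m(G2).
Mean of G1 = (0 + (-24))/2 = -24/2 = -12
Mean of G2 = (5 + (-20))/2 = -15/2 = -15/2
Mean of G1 + G2 = -12 + -15/2 = -39/2

-39/2


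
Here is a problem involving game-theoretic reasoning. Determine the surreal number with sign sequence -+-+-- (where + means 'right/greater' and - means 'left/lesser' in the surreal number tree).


Sign expansion: -+-+--
Rule: track bounds (lo, hi), initially (-inf, +inf). On '+', the current value becomes lo and we move to the simplest number in (value, hi): value + 1 if hi = +inf, otherwise the midpoint (value + hi)/2. On '-', the current value becomes hi and we move to value - 1 if lo = -inf, otherwise the midpoint (lo + value)/2.
Start at 0.
Step 1: sign = -, move left. Bounds: (-inf, 0). Value = -1
Step 2: sign = +, move right. Bounds: (-1, 0). Value = -1/2
Step 3: sign = -, move left. Bounds: (-1, -1/2). Value = -3/4
Step 4: sign = +, move right. Bounds: (-3/4, -1/2). Value = -5/8
Step 5: sign = -, move left. Bounds: (-3/4, -5/8). Value = -11/16
Step 6: sign = -, move left. Bounds: (-3/4, -11/16). Value = -23/32
The surreal number with sign expansion -+-+-- is -23/32.

-23/32


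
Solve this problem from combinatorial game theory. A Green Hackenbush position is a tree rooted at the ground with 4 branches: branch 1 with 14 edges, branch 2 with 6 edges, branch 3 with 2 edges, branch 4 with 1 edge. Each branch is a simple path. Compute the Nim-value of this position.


The tree has 4 branches from the ground vertex.
In Green Hackenbush, the Nim-value of a simple path of length k is k.
Branch 1: length 14, Nim-value = 14
Branch 2: length 6, Nim-value = 6
Branch 3: length 2, Nim-value = 2
Branch 4: length 1, Nim-value = 1
Total Nim-value = XOR of all branch values:
0 XOR 14 = 14
14 XOR 6 = 8
8 XOR 2 = 10
10 XOR 1 = 11
Nim-value of the tree = 11

11


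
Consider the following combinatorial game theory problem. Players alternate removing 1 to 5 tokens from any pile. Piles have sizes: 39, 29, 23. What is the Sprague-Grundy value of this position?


Subtraction set: {1, 2, 3, 4, 5}
For this subtraction set, G(n) = n mod 6 (period = max + 1 = 6).
Pile 1 (size 39): G(39) = 39 mod 6 = 3
Pile 2 (size 29): G(29) = 29 mod 6 = 5
Pile 3 (size 23): G(23) = 23 mod 6 = 5
Total Grundy value = XOR of all: 3 XOR 5 XOR 5 = 3

3


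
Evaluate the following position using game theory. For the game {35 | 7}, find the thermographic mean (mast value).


Game = {35 | 7}, a switch {a | b} with numbers a > b.
Its thermograph has left wall a - t and right wall b + t, which meet at t = (a - b)/2, where both equal (a + b)/2. So the mast (mean value) is at (a + b)/2.
Mean = (35 + (7))/2 = 42/2 = 21

21


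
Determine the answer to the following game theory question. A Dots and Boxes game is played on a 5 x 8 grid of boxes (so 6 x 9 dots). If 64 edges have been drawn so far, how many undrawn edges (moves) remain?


Grid: 5 x 8 boxes, i.e. 6 rows and 9 columns of dots.
Horizontal edges: (rows + 1) * cols = 6 * 8 = 48
Vertical edges: rows * (cols + 1) = 5 * 9 = 45
Total edges: 48 + 45 = 93
Edges drawn: 64
Remaining: 93 - 64 = 29

29


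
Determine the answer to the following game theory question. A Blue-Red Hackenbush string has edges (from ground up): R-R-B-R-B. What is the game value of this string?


Edges (from ground): R-R-B-R-B
By Berlekamp's sign-expansion rule, a Blue-Red Hackenbush stalk has the value of the surreal number whose sign sequence is the edge sequence with B -> + and R -> -.
Sign sequence: --+-+
Trace the sign expansion in the surreal number tree, starting from 0:
Edge 1: R (sign -) -> bounds (-inf, 0), value = -1
Edge 2: R (sign -) -> bounds (-inf, -1), value = -2
Edge 3: B (sign +) -> bounds (-2, -1), value = -3/2
Edge 4: R (sign -) -> bounds (-2, -3/2), value = -7/4
Edge 5: B (sign +) -> bounds (-7/4, -3/2), value = -13/8
Game value = -13/8

-13/8


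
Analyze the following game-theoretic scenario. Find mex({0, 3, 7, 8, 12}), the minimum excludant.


Set = {0, 3, 7, 8, 12}
0 is in the set.
1 is NOT in the set. This is the mex.
mex = 1

1


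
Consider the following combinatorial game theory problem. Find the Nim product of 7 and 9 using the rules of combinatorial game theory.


Nim multiplication is bilinear over XOR: (u XOR v) * w = (u*w) XOR (v*w).
So we split each operand into its bit components and XOR the pairwise Nim products.
7 = 1 + 2 + 4 (as XOR of powers of 2).
9 = 1 + 8 (as XOR of powers of 2).
Using the standard Nim-product table on single bits:
  2*2 = 3,   2*4 = 8,   2*8 = 12,
  4*4 = 6,   4*8 = 11,  8*8 = 13,
and  1*x = x (identity), k*l = l*k (commutative).
Pairwise Nim products:
  1 * 1 = 1
  1 * 8 = 8
  2 * 1 = 2
  2 * 8 = 12
  4 * 1 = 4
  4 * 8 = 11
XOR them: 1 XOR 8 XOR 2 XOR 12 XOR 4 XOR 11 = 8.
Result: 7 * 9 = 8 (in Nim).

8


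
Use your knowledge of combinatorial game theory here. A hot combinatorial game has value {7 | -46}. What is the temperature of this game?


The game is {7 | -46}, a switch {a | b} with numbers a > b.
Cooling {a | b} by t gives {a - t | b + t}, which stops being hot when a - t = b + t, i.e. at t = (a - b)/2. So the temperature of a switch is (a - b)/2.
Temperature = (Left option - Right option) / 2
= (7 - (-46)) / 2
= 53 / 2
= 53/2

53/2


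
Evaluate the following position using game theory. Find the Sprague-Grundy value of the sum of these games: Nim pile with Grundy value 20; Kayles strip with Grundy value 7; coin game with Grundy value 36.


By the Sprague-Grundy theorem, the Grundy value of a sum of games is the XOR of individual Grundy values.
Nim pile: Grundy value = 20. Running XOR: 0 XOR 20 = 20
Kayles strip: Grundy value = 7. Running XOR: 20 XOR 7 = 19
coin game: Grundy value = 36. Running XOR: 19 XOR 36 = 55
The combined Grundy value is 55.

55


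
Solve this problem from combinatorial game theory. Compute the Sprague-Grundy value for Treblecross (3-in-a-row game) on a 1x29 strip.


Treblecross: place X on empty cells; 3-in-a-row wins.
Playing within two cells of an existing X lets the opponent win at once, so sensible play treats the cells i-2..i+2 around each X as dead. The player left with no safe cell loses, so this is a normal-play take-away game on strips of safe cells.
Placing X at cell i (0-indexed) of a strip of k safe cells leaves independent strips of sizes max(0, i-2) and max(0, k-i-3). Hence G(k) = mex{ G(max(0,i-2)) XOR G(max(0,k-i-3)) : 0 <= i < k }, with G(0) = 0.
G(1): splits (0,0):0^0=0 -> mex({0}) = 1
G(2): splits (0,0):0^0=0 -> mex({0}) = 1
G(3): splits (0,0):0^0=0 -> mex({0}) = 1
G(4): splits (0,1):0^1=1 (0,0):0^0=0 -> mex({0, 1}) = 2
G(5): splits (0,2):0^1=1 (0,1):0^1=1 (0,0):0^0=0 -> mex({0, 1}) = 2
G(6) = mex({1}) = 0
G(7) = mex({0, 1, 2}) = 3
G(8) = mex({0, 1, 2}) = 3
G(9) = mex({0, 2}) = 1
G(10) = mex({0, 2, 3}) = 1
G(11) = mex({0, 3}) = 1
G(12) = mex({1, 3}) = 0
G(13) = mex({0, 1, 2, 3}) = 4
G(14) = mex({0, 1, 2}) = 3
G(15) = mex({0, 1, 2}) = 3
G(16) = mex({0, 1, 2, 4}) = 3
G(17) = mex({0, 1, 3, 4}) = 2
G(18) = mex({0, 1, 3, 4}) = 2
G(19) = mex({0, 1, 3, 5}) = 2
G(20) = mex({0, 1, 2, 3, 5}) = 4
G(21) = mex({0, 1, 2, 3, 5}) = 4
G(22) = mex({1, 2, 6}) = 0
G(23) = mex({0, 1, 2, 3, 4, 6}) = 5
G(24) = mex({0, 1, 2, 3, 4}) = 5
G(25) = mex({0, 1, 3, 4, 7}) = 2
G(26) = mex({0, 1, 3, 4, 5, 7}) = 2
G(27) = mex({0, 1, 3, 5}) = 2
G(28) = mex({0, 1, 2, 5}) = 3
G(29) = mex({0, 1, 2, 4, 5, 6}) = 3
Therefore G(29) = 3.

3


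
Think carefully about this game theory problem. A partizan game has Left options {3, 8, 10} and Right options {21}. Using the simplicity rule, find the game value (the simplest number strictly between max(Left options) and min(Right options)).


Left options: {3, 8, 10}, max = 10
Right options: {21}, min = 21
All options are numbers and max(Left) < min(Right), so by the simplicity theorem the value is the simplest (earliest-born) number strictly between 10 and 21.
Integers 11 through 20 all lie strictly between 10 and 21.
Among integers, the simplest (lowest birthday = smallest |n|; 0 is born on day 0, +-n on day n) is 11.
No non-integer in the interval can be simpler: if x is a non-integer in the interval, then floor(x) or ceil(x) also lies in the interval (the interval contains an integer), and both are proper prefixes of x's sign expansion, i.e. born earlier. So the game value is 11.
Game value = 11

11


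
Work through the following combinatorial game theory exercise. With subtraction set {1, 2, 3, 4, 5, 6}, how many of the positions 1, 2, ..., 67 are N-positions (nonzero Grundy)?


Subtraction set S = {1, 2, 3, 4, 5, 6}, so G(n) = n mod 7.
G(n) = 0 when n is a multiple of 7.
Multiples of 7 in [1, 67]: 9
N-positions (nonzero Grundy) = 67 - 9 = 58

58


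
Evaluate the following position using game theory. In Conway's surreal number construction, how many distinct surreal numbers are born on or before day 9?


Day 0: {|} = 0 is born. Count = 1.
Day n: the number of surreal numbers born by day n is 2^(n+1) - 1.
By day 0: 2^1 - 1 = 1
By day 1: 2^2 - 1 = 3
By day 2: 2^3 - 1 = 7
By day 3: 2^4 - 1 = 15
By day 4: 2^5 - 1 = 31
By day 5: 2^6 - 1 = 63
By day 6: 2^7 - 1 = 127
By day 7: 2^8 - 1 = 255
By day 8: 2^9 - 1 = 511
By day 9: 2^10 - 1 = 1023
By day 9: 1023 surreal numbers.

1023


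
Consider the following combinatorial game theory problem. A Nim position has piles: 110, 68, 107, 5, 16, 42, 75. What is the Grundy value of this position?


We need the XOR (exclusive or) of all pile sizes.
After XOR-ing pile 1 (size 110): 0 XOR 110 = 110
After XOR-ing pile 2 (size 68): 110 XOR 68 = 42
After XOR-ing pile 3 (size 107): 42 XOR 107 = 65
After XOR-ing pile 4 (size 5): 65 XOR 5 = 68
After XOR-ing pile 5 (size 16): 68 XOR 16 = 84
After XOR-ing pile 6 (size 42): 84 XOR 42 = 126
After XOR-ing pile 7 (size 75): 126 XOR 75 = 53
The Nim-value of this position is 53.

53


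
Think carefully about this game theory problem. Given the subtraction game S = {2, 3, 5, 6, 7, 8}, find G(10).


The subtraction set is S = {2, 3, 5, 6, 7, 8}.
G(k) = mex{ G(k - s) : s in S, s <= k }. We compute iteratively: G(0) = 0.
G(1) = mex({}) = 0
G(2) = mex({0}) = 1
G(3) = mex({0}) = 1
G(4) = mex({0, 1}) = 2
G(5) = mex({0, 1}) = 2
G(6) = mex({0, 1, 2}) = 3
G(7) = mex({0, 1, 2}) = 3
G(8) = mex({0, 1, 2, 3}) = 4
G(9) = mex({0, 1, 2, 3}) = 4
G(10) = mex({1, 2, 3, 4}) = 0
Therefore G(10) = 0.

0


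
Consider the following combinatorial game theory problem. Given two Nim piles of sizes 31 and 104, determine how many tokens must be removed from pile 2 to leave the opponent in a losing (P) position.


Piles: 31 and 104
Current XOR: 31 XOR 104 = 119 (non-zero, so this is an N-position).
To make the XOR zero, we need to find a move that balances the piles.
For pile 2 (size 104): target = 104 XOR 119 = 31
We reduce pile 2 from 104 to 31.
Tokens removed: 104 - 31 = 73
Verification: 31 XOR 31 = 0

73


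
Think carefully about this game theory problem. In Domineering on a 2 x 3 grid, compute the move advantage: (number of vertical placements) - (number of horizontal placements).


Board is 2 x 3 (rows x cols).
Left (vertical) placements: (rows-1) * cols = 1 * 3 = 3
Right (horizontal) placements: rows * (cols-1) = 2 * 2 = 4
Advantage = Left - Right = 3 - 4 = -1

-1


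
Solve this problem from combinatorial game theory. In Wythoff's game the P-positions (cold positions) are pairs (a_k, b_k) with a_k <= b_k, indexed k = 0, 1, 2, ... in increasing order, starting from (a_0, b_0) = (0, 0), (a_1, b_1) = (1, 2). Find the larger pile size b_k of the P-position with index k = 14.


By Wythoff's theorem, a_k = floor(k * phi) and b_k = floor(k * phi^2) = a_k + k, where phi = (1 + sqrt(5))/2 is the golden ratio.
phi = (1 + sqrt(5))/2 = 1.618034
phi^2 = phi + 1 = 2.618034
k = 14
k * phi^2 = 14 * 2.618034 = 36.652476
b_14 = floor(k * phi^2) = 36 (check: a_14 + k = 22 + 14 = 36)

36


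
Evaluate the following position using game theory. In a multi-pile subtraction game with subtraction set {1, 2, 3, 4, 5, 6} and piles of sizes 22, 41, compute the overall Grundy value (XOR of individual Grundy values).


Subtraction set: {1, 2, 3, 4, 5, 6}
For this subtraction set, G(n) = n mod 7 (period = max + 1 = 7).
Pile 1 (size 22): G(22) = 22 mod 7 = 1
Pile 2 (size 41): G(41) = 41 mod 7 = 6
Total Grundy value = XOR of all: 1 XOR 6 = 7

7


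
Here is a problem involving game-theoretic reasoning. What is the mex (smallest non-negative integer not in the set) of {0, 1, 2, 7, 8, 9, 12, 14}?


Set = {0, 1, 2, 7, 8, 9, 12, 14}
0 is in the set.
1 is in the set.
2 is in the set.
3 is NOT in the set. This is the mex.
mex = 3

3


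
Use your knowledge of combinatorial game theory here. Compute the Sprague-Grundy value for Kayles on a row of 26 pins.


Kayles: a move removes 1 or 2 adjacent pins from a contiguous row.
Removing pins from a row of k leaves two independent rows (a, b) with a + b = k - 1 (one pin) or a + b = k - 2 (two pins); an end removal gives a = 0.
By Sprague-Grundy, G(k) = mex{ G(a) XOR G(b) } over all these splits. G(0) = 0.
G(1): splits (0,0):0^0=0 -> mex({0}) = 1
G(2): splits (0,1):0^1=1 (0,0):0^0=0 -> mex({0, 1}) = 2
G(3): splits (0,2):0^2=2 (1,1):1^1=0 (0,1):0^1=1 -> mex({0, 1, 2}) = 3
G(4): splits (0,3):0^3=3 (1,2):1^2=3 (0,2):0^2=2 (1,1):1^1=0 -> mex({0, 2, 3}) = 1
G(5): splits (0,4):0^1=1 (1,3):1^3=2 (2,2):2^2=0 (0,3):0^3=3 (1,2):1^2=3 -> mex({0, 1, 2, 3}) = 4
G(6) = mex({0, 1, 2, 4}) = 3
G(7) = mex({0, 1, 3, 4, 5}) = 2
G(8) = mex({0, 2, 3, 5, 6}) = 1
G(9) = mex({0, 1, 2, 3, 6, 7}) = 4
G(10) = mex({0, 1, 3, 4, 5, 7}) = 2
G(11) = mex({0, 1, 2, 3, 4, 5}) = 6
G(12) = mex({0, 1, 2, 3, 5, 6, 7}) = 4
G(13) = mex({0, 2, 3, 4, 6, 7}) = 1
G(14) = mex({0, 1, 4, 5, 6, 7}) = 2
G(15) = mex({0, 1, 2, 3, 4, 5, 6}) = 7
G(16) = mex({0, 2, 3, 5, 6, 7}) = 1
G(17) = mex({0, 1, 2, 3, 5, 6, 7}) = 4
G(18) = mex({0, 1, 2, 4, 5, 6}) = 3
G(19) = mex({0, 1, 3, 4, 5, 7}) = 2
G(20) = mex({0, 2, 3, 4, 5, 6, 7}) = 1
G(21) = mex({0, 1, 2, 3, 5, 6, 7}) = 4
G(22) = mex({0, 1, 2, 3, 4, 5, 7}) = 6
G(23) = mex({0, 1, 2, 3, 4, 5, 6}) = 7
G(24) = mex({0, 1, 2, 3, 5, 6, 7}) = 4
G(25) = mex({0, 2, 3, 4, 6, 7}) = 1
G(26) = mex({0, 1, 3, 4, 5, 6, 7}) = 2
Therefore G(26) = 2.

2


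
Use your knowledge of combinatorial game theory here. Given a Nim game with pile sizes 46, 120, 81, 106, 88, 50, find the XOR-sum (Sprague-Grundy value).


We need the XOR (exclusive or) of all pile sizes.
After XOR-ing pile 1 (size 46): 0 XOR 46 = 46
After XOR-ing pile 2 (size 120): 46 XOR 120 = 86
After XOR-ing pile 3 (size 81): 86 XOR 81 = 7
After XOR-ing pile 4 (size 106): 7 XOR 106 = 109
After XOR-ing pile 5 (size 88): 109 XOR 88 = 53
After XOR-ing pile 6 (size 50): 53 XOR 50 = 7
The Nim-value of this position is 7.

7


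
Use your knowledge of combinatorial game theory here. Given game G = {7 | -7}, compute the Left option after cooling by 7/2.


Original game: {7 | -7} (a switch {a | b} with a > b).
Cooling by t (for t below the temperature (a - b)/2 = 7) taxes each move by t: {a | b} cooled by t is {a - t | b + t}.
Cooling amount: t = 7/2
Cooled Left option: 7 - 7/2 = 7/2
Cooled Right option: -7 + 7/2 = -7/2
Cooled game: {7/2 | -7/2}
Left option = 7/2

7/2


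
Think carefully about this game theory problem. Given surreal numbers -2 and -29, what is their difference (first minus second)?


x = -2, y = -29
x - y = -2 - -29 = 27

27


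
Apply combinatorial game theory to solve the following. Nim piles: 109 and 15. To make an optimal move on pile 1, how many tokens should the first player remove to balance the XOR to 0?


Piles: 109 and 15
Current XOR: 109 XOR 15 = 98 (non-zero, so this is an N-position).
To make the XOR zero, we need to find a move that balances the piles.
For pile 1 (size 109): target = 109 XOR 98 = 15
We reduce pile 1 from 109 to 15.
Tokens removed: 109 - 15 = 94
Verification: 15 XOR 15 = 0

94


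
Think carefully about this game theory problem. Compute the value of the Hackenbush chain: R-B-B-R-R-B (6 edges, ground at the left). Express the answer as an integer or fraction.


Edges (from ground): R-B-B-R-R-B
By Berlekamp's sign-expansion rule, a Blue-Red Hackenbush stalk has the value of the surreal number whose sign sequence is the edge sequence with B -> + and R -> -.
Sign sequence: -++--+
Trace the sign expansion in the surreal number tree, starting from 0:
Edge 1: R (sign -) -> bounds (-inf, 0), value = -1
Edge 2: B (sign +) -> bounds (-1, 0), value = -1/2
Edge 3: B (sign +) -> bounds (-1/2, 0), value = -1/4
Edge 4: R (sign -) -> bounds (-1/2, -1/4), value = -3/8
Edge 5: R (sign -) -> bounds (-1/2, -3/8), value = -7/16
Edge 6: B (sign +) -> bounds (-7/16, -3/8), value = -13/32
Game value = -13/32

-13/32


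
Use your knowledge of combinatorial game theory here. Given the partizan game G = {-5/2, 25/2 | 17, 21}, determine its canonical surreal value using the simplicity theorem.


Left options: {-5/2, 25/2}, max = 25/2
Right options: {17, 21}, min = 17
All options are numbers and max(Left) < min(Right), so by the simplicity theorem the value is the simplest (earliest-born) number strictly between 25/2 and 17.
Integers 13 through 16 all lie strictly between 25/2 and 17.
Among integers, the simplest (lowest birthday = smallest |n|; 0 is born on day 0, +-n on day n) is 13.
No non-integer in the interval can be simpler: if x is a non-integer in the interval, then floor(x) or ceil(x) also lies in the interval (the interval contains an integer), and both are proper prefixes of x's sign expansion, i.e. born earlier. So the game value is 13.
Game value = 13

13


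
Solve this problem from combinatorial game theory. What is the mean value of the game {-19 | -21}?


Game = {-19 | -21}, a switch {a | b} with numbers a > b.
Its thermograph has left wall a - t and right wall b + t, which meet at t = (a - b)/2, where both equal (a + b)/2. So the mast (mean value) is at (a + b)/2.
Mean = (-19 + (-21))/2 = -40/2 = -20

-20


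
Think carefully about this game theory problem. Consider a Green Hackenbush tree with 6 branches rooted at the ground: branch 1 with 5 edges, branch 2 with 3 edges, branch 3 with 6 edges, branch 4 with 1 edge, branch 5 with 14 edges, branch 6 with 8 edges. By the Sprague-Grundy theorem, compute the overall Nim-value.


The tree has 6 branches from the ground vertex.
In Green Hackenbush, the Nim-value of a simple path of length k is k.
Branch 1: length 5, Nim-value = 5
Branch 2: length 3, Nim-value = 3
Branch 3: length 6, Nim-value = 6
Branch 4: length 1, Nim-value = 1
Branch 5: length 14, Nim-value = 14
Branch 6: length 8, Nim-value = 8
Total Nim-value = XOR of all branch values:
0 XOR 5 = 5
5 XOR 3 = 6
6 XOR 6 = 0
0 XOR 1 = 1
1 XOR 14 = 15
15 XOR 8 = 7
Nim-value of the tree = 7

7


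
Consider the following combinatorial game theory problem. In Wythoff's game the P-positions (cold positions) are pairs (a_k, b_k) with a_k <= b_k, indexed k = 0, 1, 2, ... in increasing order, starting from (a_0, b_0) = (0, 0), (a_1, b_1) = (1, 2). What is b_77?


By Wythoff's theorem, a_k = floor(k * phi) and b_k = floor(k * phi^2) = a_k + k, where phi = (1 + sqrt(5))/2 is the golden ratio.
phi = (1 + sqrt(5))/2 = 1.618034
phi^2 = phi + 1 = 2.618034
k = 77
k * phi^2 = 77 * 2.618034 = 201.588617
b_77 = floor(k * phi^2) = 201 (check: a_77 + k = 124 + 77 = 201)

201


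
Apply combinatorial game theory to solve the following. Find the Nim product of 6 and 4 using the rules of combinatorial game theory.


Nim multiplication is bilinear over XOR: (u XOR v) * w = (u*w) XOR (v*w).
So we split each operand into its bit components and XOR the pairwise Nim products.
6 = 2 + 4 (as XOR of powers of 2).
4 = 4 (as XOR of powers of 2).
Using the standard Nim-product table on single bits:
  2*2 = 3,   2*4 = 8,   2*8 = 12,
  4*4 = 6,   4*8 = 11,  8*8 = 13,
and  1*x = x (identity), k*l = l*k (commutative).
Pairwise Nim products:
  2 * 4 = 8
  4 * 4 = 6
XOR them: 8 XOR 6 = 14.
Result: 6 * 4 = 14 (in Nim).

14


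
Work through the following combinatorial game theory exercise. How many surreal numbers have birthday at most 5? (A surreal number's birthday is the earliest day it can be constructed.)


Day 0: {|} = 0 is born. Count = 1.
Day n: the number of surreal numbers born by day n is 2^(n+1) - 1.
By day 0: 2^1 - 1 = 1
By day 1: 2^2 - 1 = 3
By day 2: 2^3 - 1 = 7
By day 3: 2^4 - 1 = 15
By day 4: 2^5 - 1 = 31
By day 5: 2^6 - 1 = 63
By day 5: 63 surreal numbers.

63


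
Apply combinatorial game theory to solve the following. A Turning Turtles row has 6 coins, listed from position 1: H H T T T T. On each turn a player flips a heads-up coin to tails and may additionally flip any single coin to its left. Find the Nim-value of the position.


Coins: H H T T T T
Key fact: a single head at position k behaves exactly like a Nim heap of size k (turning it to T and optionally flipping a coin at j < k corresponds to moving the heap from k to j, or to 0), and heads combine as a disjunctive sum (two heads at the same place would cancel, matching j XOR j = 0). So the Nim-value is the XOR of the 1-indexed positions of the heads.
Face-up positions (1-indexed): [1, 2]
XOR 0 with 1: 0 XOR 1 = 1
XOR 1 with 2: 1 XOR 2 = 3
Nim-value = 3

3


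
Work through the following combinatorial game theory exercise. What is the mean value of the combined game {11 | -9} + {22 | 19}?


G1 = {11 | -9}, G2 = {22 | 19}
Each is a switch {a | b} with numbers a > b; its mean value is (a + b)/2, and mean value is additive over game sums: m(G1 + G2) = m(G1) + m(G2).
Mean of G1 = (11 + (-9))/2 = 2/2 = 1
Mean of G2 = (22 + (19))/2 = 41/2 = 41/2
Mean of G1 + G2 = 1 + 41/2 = 43/2

43/2


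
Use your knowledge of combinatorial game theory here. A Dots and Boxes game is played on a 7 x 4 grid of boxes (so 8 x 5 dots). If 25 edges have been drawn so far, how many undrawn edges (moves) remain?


Grid: 7 x 4 boxes, i.e. 8 rows and 5 columns of dots.
Horizontal edges: (rows + 1) * cols = 8 * 4 = 32
Vertical edges: rows * (cols + 1) = 7 * 5 = 35
Total edges: 32 + 35 = 67
Edges drawn: 25
Remaining: 67 - 25 = 42

42


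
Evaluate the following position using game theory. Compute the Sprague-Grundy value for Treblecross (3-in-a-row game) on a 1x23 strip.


Treblecross: place X on empty cells; 3-in-a-row wins.
Playing within two cells of an existing X lets the opponent win at once, so sensible play treats the cells i-2..i+2 around each X as dead. The player left with no safe cell loses, so this is a normal-play take-away game on strips of safe cells.
Placing X at cell i (0-indexed) of a strip of k safe cells leaves independent strips of sizes max(0, i-2) and max(0, k-i-3). Hence G(k) = mex{ G(max(0,i-2)) XOR G(max(0,k-i-3)) : 0 <= i < k }, with G(0) = 0.
G(1): splits (0,0):0^0=0 -> mex({0}) = 1
G(2): splits (0,0):0^0=0 -> mex({0}) = 1
G(3): splits (0,0):0^0=0 -> mex({0}) = 1
G(4): splits (0,1):0^1=1 (0,0):0^0=0 -> mex({0, 1}) = 2
G(5): splits (0,2):0^1=1 (0,1):0^1=1 (0,0):0^0=0 -> mex({0, 1}) = 2
G(6) = mex({1}) = 0
G(7) = mex({0, 1, 2}) = 3
G(8) = mex({0, 1, 2}) = 3
G(9) = mex({0, 2}) = 1
G(10) = mex({0, 2, 3}) = 1
G(11) = mex({0, 3}) = 1
G(12) = mex({1, 3}) = 0
G(13) = mex({0, 1, 2, 3}) = 4
G(14) = mex({0, 1, 2}) = 3
G(15) = mex({0, 1, 2}) = 3
G(16) = mex({0, 1, 2, 4}) = 3
G(17) = mex({0, 1, 3, 4}) = 2
G(18) = mex({0, 1, 3, 4}) = 2
G(19) = mex({0, 1, 3, 5}) = 2
G(20) = mex({0, 1, 2, 3, 5}) = 4
G(21) = mex({0, 1, 2, 3, 5}) = 4
G(22) = mex({1, 2, 6}) = 0
G(23) = mex({0, 1, 2, 3, 4, 6}) = 5
Therefore G(23) = 5.

5


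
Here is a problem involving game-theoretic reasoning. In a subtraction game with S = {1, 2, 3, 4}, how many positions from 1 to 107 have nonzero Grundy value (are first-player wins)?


Subtraction set S = {1, 2, 3, 4}, so G(n) = n mod 5.
G(n) = 0 when n is a multiple of 5.
Multiples of 5 in [1, 107]: 21
N-positions (nonzero Grundy) = 107 - 21 = 86

86


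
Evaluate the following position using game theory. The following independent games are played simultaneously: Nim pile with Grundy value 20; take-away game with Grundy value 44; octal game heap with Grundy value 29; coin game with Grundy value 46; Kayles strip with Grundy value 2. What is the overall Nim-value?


By the Sprague-Grundy theorem, the Grundy value of a sum of games is the XOR of individual Grundy values.
Nim pile: Grundy value = 20. Running XOR: 0 XOR 20 = 20
take-away game: Grundy value = 44. Running XOR: 20 XOR 44 = 56
octal game heap: Grundy value = 29. Running XOR: 56 XOR 29 = 37
coin game: Grundy value = 46. Running XOR: 37 XOR 46 = 11
Kayles strip: Grundy value = 2. Running XOR: 11 XOR 2 = 9
The combined Grundy value is 9.

9


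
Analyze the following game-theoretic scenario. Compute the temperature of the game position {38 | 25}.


The game is {38 | 25}, a switch {a | b} with numbers a > b.
Cooling {a | b} by t gives {a - t | b + t}, which stops being hot when a - t = b + t, i.e. at t = (a - b)/2. So the temperature of a switch is (a - b)/2.
Temperature = (Left option - Right option) / 2
= (38 - (25)) / 2
= 13 / 2
= 13/2

13/2


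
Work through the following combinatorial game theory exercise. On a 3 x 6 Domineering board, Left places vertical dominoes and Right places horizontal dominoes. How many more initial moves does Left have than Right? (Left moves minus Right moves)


Board is 3 x 6 (rows x cols).
Left (vertical) placements: (rows-1) * cols = 2 * 6 = 12
Right (horizontal) placements: rows * (cols-1) = 3 * 5 = 15
Advantage = Left - Right = 12 - 15 = -3

-3
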